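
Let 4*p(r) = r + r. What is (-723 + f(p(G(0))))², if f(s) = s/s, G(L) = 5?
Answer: 521284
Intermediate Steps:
p(r) = r/2 (p(r) = (r + r)/4 = (2*r)/4 = r/2)
f(s) = 1
(-723 + f(p(G(0))))² = (-723 + 1)² = (-722)² = 521284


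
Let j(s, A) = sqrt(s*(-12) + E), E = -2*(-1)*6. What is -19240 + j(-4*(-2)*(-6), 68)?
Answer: -19240 + 14*sqrt(3) ≈ -19216.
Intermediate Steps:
E = 12 (E = 2*6 = 12)
j(s, A) = sqrt(12 - 12*s) (j(s, A) = sqrt(s*(-12) + 12) = sqrt(-12*s + 12) = sqrt(12 - 12*s))
-19240 + j(-4*(-2)*(-6), 68) = -19240 + 2*sqrt(3 - 3*(-4*(-2))*(-6)) = -19240 + 2*sqrt(3 - 24*(-6)) = -19240 + 2*sqrt(3 - 3*(-48)) = -19240 + 2*sqrt(3 + 144) = -19240 + 2*sqrt(147) = -19240 + 2*(7*sqrt(3)) = -19240 + 14*sqrt(3)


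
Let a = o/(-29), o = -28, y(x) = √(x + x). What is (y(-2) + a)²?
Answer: -2580/841 + 112*I/29 ≈ -3.0678 + 3.8621*I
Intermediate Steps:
y(x) = √2*√x (y(x) = √(2*x) = √2*√x)
a = 28/29 (a = -28/(-29) = -28*(-1/29) = 28/29 ≈ 0.96552)
(y(-2) + a)² = (√2*√(-2) + 28/29)² = (√2*(I*√2) + 28/29)² = (2*I + 28/29)² = (28/29 + 2*I)²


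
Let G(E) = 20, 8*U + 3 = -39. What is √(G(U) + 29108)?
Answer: 2*√7282 ≈ 170.67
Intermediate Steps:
U = -21/4 (U = -3/8 + (⅛)*(-39) = -3/8 - 39/8 = -21/4 ≈ -5.2500)
√(G(U) + 29108) = √(20 + 29108) = √29128 = 2*√7282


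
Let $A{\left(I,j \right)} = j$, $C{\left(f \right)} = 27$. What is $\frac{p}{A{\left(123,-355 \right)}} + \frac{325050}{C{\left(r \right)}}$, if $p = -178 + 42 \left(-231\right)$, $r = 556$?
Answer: $\frac{7710634}{639} \approx 12067.0$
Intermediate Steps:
$p = -9880$ ($p = -178 - 9702 = -9880$)
$\frac{p}{A{\left(123,-355 \right)}} + \frac{325050}{C{\left(r \right)}} = - \frac{9880}{-355} + \frac{325050}{27} = \left(-9880\right) \left(- \frac{1}{355}\right) + 325050 \cdot \frac{1}{27} = \frac{1976}{71} + \frac{108350}{9} = \frac{7710634}{639}$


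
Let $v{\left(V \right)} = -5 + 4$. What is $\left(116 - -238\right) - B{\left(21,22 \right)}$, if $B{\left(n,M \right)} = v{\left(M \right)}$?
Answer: $355$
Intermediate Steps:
$v{\left(V \right)} = -1$
$B{\left(n,M \right)} = -1$
$\left(116 - -238\right) - B{\left(21,22 \right)} = \left(116 - -238\right) - -1 = \left(116 + 238\right) + 1 = 354 + 1 = 355$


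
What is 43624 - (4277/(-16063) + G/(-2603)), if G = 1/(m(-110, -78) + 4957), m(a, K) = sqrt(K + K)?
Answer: 44819763227321854126/1027404402767945 - 2*I*sqrt(39)/63960929015 ≈ 43624.0 - 1.9528e-10*I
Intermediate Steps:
m(a, K) = sqrt(2)*sqrt(K) (m(a, K) = sqrt(2*K) = sqrt(2)*sqrt(K))
G = 1/(4957 + 2*I*sqrt(39)) (G = 1/(sqrt(2)*sqrt(-78) + 4957) = 1/(sqrt(2)*(I*sqrt(78)) + 4957) = 1/(2*I*sqrt(39) + 4957) = 1/(4957 + 2*I*sqrt(39)) ≈ 0.00020173 - 5.083e-7*I)
43624 - (4277/(-16063) + G/(-2603)) = 43624 - (4277/(-16063) + (4957/24572005 - 2*I*sqrt(39)/24572005)/(-2603)) = 43624 - (4277*(-1/16063) + (4957/24572005 - 2*I*sqrt(39)/24572005)*(-1/2603)) = 43624 - (-4277/16063 + (-4957/63960929015 + 2*I*sqrt(39)/63960929015)) = 43624 - (-273560973021446/1027404402767945 + 2*I*sqrt(39)/63960929015) = 43624 + (273560973021446/1027404402767945 - 2*I*sqrt(39)/63960929015) = 44819763227321854126/1027404402767945 - 2*I*sqrt(39)/63960929015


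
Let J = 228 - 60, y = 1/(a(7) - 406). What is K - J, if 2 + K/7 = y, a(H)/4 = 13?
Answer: -64435/354 ≈ -182.02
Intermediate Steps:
a(H) = 52 (a(H) = 4*13 = 52)
y = -1/354 (y = 1/(52 - 406) = 1/(-354) = -1/354 ≈ -0.0028249)
K = -4963/354 (K = -14 + 7*(-1/354) = -14 - 7/354 = -4963/354 ≈ -14.020)
J = 168
K - J = -4963/354 - 1*168 = -4963/354 - 168 = -64435/354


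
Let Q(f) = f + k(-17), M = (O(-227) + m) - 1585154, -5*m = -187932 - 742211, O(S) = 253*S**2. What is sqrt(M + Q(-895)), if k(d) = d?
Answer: sqrt(290919990)/5 ≈ 3411.3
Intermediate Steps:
m = 930143/5 (m = -(-187932 - 742211)/5 = -1/5*(-930143) = 930143/5 ≈ 1.8603e+5)
M = 58188558/5 (M = (253*(-227)**2 + 930143/5) - 1585154 = (253*51529 + 930143/5) - 1585154 = (13036837 + 930143/5) - 1585154 = 66114328/5 - 1585154 = 58188558/5 ≈ 1.1638e+7)
Q(f) = -17 + f (Q(f) = f - 17 = -17 + f)
sqrt(M + Q(-895)) = sqrt(58188558/5 + (-17 - 895)) = sqrt(58188558/5 - 912) = sqrt(58183998/5) = sqrt(290919990)/5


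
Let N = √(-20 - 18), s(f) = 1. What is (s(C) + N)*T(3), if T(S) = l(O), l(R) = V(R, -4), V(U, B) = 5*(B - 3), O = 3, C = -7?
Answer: -35 - 35*I*√38 ≈ -35.0 - 215.75*I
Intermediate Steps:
V(U, B) = -15 + 5*B (V(U, B) = 5*(-3 + B) = -15 + 5*B)
l(R) = -35 (l(R) = -15 + 5*(-4) = -15 - 20 = -35)
N = I*√38 (N = √(-38) = I*√38 ≈ 6.1644*I)
T(S) = -35
(s(C) + N)*T(3) = (1 + I*√38)*(-35) = -35 - 35*I*√38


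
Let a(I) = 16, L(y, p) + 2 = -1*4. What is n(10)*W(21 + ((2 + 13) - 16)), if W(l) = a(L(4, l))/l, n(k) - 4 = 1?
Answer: 4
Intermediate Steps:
L(y, p) = -6 (L(y, p) = -2 - 1*4 = -2 - 4 = -6)
n(k) = 5 (n(k) = 4 + 1 = 5)
W(l) = 16/l
n(10)*W(21 + ((2 + 13) - 16)) = 5*(16/(21 + ((2 + 13) - 16))) = 5*(16/(21 + (15 - 16))) = 5*(16/(21 - 1)) = 5*(16/20) = 5*(16*(1/20)) = 5*(⅘) = 4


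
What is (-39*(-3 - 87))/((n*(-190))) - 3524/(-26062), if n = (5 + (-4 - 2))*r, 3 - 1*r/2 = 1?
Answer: 4707793/990356 ≈ 4.7536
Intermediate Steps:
r = 4 (r = 6 - 2*1 = 6 - 2 = 4)
n = -4 (n = (5 + (-4 - 2))*4 = (5 - 6)*4 = -1*4 = -4)
(-39*(-3 - 87))/((n*(-190))) - 3524/(-26062) = (-39*(-3 - 87))/((-4*(-190))) - 3524/(-26062) = -39*(-90)/760 - 3524*(-1/26062) = 3510*(1/760) + 1762/13031 = 351/76 + 1762/13031 = 4707793/990356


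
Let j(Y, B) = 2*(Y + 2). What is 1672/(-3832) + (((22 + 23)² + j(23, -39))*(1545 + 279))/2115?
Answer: 120831811/67539 ≈ 1789.1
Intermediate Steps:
j(Y, B) = 4 + 2*Y (j(Y, B) = 2*(2 + Y) = 4 + 2*Y)
1672/(-3832) + (((22 + 23)² + j(23, -39))*(1545 + 279))/2115 = 1672/(-3832) + (((22 + 23)² + (4 + 2*23))*(1545 + 279))/2115 = 1672*(-1/3832) + ((45² + (4 + 46))*1824)*(1/2115) = -209/479 + ((2025 + 50)*1824)*(1/2115) = -209/479 + (2075*1824)*(1/2115) = -209/479 + 3784800*(1/2115) = -209/479 + 252320/141 = 120831811/67539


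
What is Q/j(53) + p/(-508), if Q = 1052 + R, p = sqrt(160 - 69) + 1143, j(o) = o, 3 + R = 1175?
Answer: 8419/212 - sqrt(91)/508 ≈ 39.693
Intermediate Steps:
R = 1172 (R = -3 + 1175 = 1172)
p = 1143 + sqrt(91) (p = sqrt(91) + 1143 = 1143 + sqrt(91) ≈ 1152.5)
Q = 2224 (Q = 1052 + 1172 = 2224)
Q/j(53) + p/(-508) = 2224/53 + (1143 + sqrt(91))/(-508) = 2224*(1/53) + (1143 + sqrt(91))*(-1/508) = 2224/53 + (-9/4 - sqrt(91)/508) = 8419/212 - sqrt(91)/508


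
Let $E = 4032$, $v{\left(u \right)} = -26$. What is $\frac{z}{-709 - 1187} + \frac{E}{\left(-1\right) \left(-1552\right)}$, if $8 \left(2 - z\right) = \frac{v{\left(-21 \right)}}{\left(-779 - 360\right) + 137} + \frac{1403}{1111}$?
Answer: $\frac{1063379992793}{409469768928} \approx 2.597$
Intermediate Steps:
$z = \frac{4094215}{2226444}$ ($z = 2 - \frac{- \frac{26}{\left(-779 - 360\right) + 137} + \frac{1403}{1111}}{8} = 2 - \frac{- \frac{26}{-1139 + 137} + 1403 \cdot \frac{1}{1111}}{8} = 2 - \frac{- \frac{26}{-1002} + \frac{1403}{1111}}{8} = 2 - \frac{\left(-26\right) \left(- \frac{1}{1002}\right) + \frac{1403}{1111}}{8} = 2 - \frac{\frac{13}{501} + \frac{1403}{1111}}{8} = 2 - \frac{358673}{2226444} = \frac{4094215}{2226444} \approx 1.8389$)
$\frac{z}{-709 - 1187} + \frac{E}{\left(-1\right) \left(-1552\right)} = \frac{4094215}{2226444 \left(-709 - 1187\right)} + \frac{4032}{\left(-1\right) \left(-1552\right)} = \frac{4094215}{2226444 \left(-709 - 1187\right)} + \frac{4032}{1552} = \frac{4094215}{2226444 \left(-1896\right)} + 4032 \cdot \frac{1}{1552} = \frac{4094215}{2226444} \left(- \frac{1}{1896}\right) + \frac{252}{97} = - \frac{4094215}{4221337824} + \frac{252}{97} = \frac{1063379992793}{409469768928}$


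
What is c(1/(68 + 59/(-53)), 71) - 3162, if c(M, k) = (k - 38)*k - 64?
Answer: -883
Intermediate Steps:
c(M, k) = -64 + k*(-38 + k) (c(M, k) = (-38 + k)*k - 64 = k*(-38 + k) - 64 = -64 + k*(-38 + k))
c(1/(68 + 59/(-53)), 71) - 3162 = (-64 + 71**2 - 38*71) - 3162 = (-64 + 5041 - 2698) - 3162 = 2279 - 3162 = -883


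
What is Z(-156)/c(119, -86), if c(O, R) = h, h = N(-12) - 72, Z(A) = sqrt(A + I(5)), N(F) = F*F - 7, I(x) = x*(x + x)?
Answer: I*sqrt(106)/65 ≈ 0.15839*I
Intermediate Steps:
I(x) = 2*x**2 (I(x) = x*(2*x) = 2*x**2)
N(F) = -7 + F**2 (N(F) = F**2 - 7 = -7 + F**2)
Z(A) = sqrt(50 + A) (Z(A) = sqrt(A + 2*5**2) = sqrt(A + 2*25) = sqrt(A + 50) = sqrt(50 + A))
h = 65 (h = (-7 + (-12)**2) - 72 = (-7 + 144) - 72 = 137 - 72 = 65)
c(O, R) = 65
Z(-156)/c(119, -86) = sqrt(50 - 156)/65 = sqrt(-106)*(1/65) = (I*sqrt(106))*(1/65) = I*sqrt(106)/65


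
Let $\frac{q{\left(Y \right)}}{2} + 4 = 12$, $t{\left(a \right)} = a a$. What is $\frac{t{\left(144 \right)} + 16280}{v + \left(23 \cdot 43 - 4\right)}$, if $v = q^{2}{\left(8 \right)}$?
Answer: $\frac{37016}{1241} \approx 29.828$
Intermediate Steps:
$t{\left(a \right)} = a^{2}$
$q{\left(Y \right)} = 16$ ($q{\left(Y \right)} = -8 + 2 \cdot 12 = -8 + 24 = 16$)
$v = 256$ ($v = 16^{2} = 256$)
$\frac{t{\left(144 \right)} + 16280}{v + \left(23 \cdot 43 - 4\right)} = \frac{144^{2} + 16280}{256 + \left(23 \cdot 43 - 4\right)} = \frac{20736 + 16280}{256 + \left(989 - 4\right)} = \frac{37016}{256 + 985} = \frac{37016}{1241}$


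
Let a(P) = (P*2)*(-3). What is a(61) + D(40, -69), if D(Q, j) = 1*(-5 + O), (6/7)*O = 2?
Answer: -1106/3 ≈ -368.67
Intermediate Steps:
a(P) = -6*P (a(P) = (2*P)*(-3) = -6*P)
O = 7/3 (O = (7/6)*2 = 7/3 ≈ 2.3333)
D(Q, j) = -8/3 (D(Q, j) = 1*(-5 + 7/3) = 1*(-8/3) = -8/3)
a(61) + D(40, -69) = -6*61 - 8/3 = -366 - 8/3 = -1106/3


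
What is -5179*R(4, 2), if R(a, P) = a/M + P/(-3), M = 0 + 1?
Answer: -51790/3 ≈ -17263.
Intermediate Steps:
M = 1
R(a, P) = a - P/3 (R(a, P) = a/1 + P/(-3) = a*1 + P*(-⅓) = a - P/3)
-5179*R(4, 2) = -5179*(4 - ⅓*2) = -5179*(4 - ⅔) = -5179*10/3 = -51790/3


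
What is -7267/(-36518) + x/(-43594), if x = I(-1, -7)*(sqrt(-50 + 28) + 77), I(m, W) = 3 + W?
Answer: 164022571/795982846 + 2*I*sqrt(22)/21797 ≈ 0.20606 + 0.00043037*I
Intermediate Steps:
x = -308 - 4*I*sqrt(22) (x = (3 - 7)*(sqrt(-50 + 28) + 77) = -4*(sqrt(-22) + 77) = -4*(I*sqrt(22) + 77) = -4*(77 + I*sqrt(22)) = -308 - 4*I*sqrt(22) ≈ -308.0 - 18.762*I)
-7267/(-36518) + x/(-43594) = -7267/(-36518) + (-308 - 4*I*sqrt(22))/(-43594) = -7267*(-1/36518) + (-308 - 4*I*sqrt(22))*(-1/43594) = 7267/36518 + (154/21797 + 2*I*sqrt(22)/21797) = 164022571/795982846 + 2*I*sqrt(22)/21797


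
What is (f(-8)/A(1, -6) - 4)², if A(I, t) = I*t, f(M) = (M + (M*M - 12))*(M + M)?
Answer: 115600/9 ≈ 12844.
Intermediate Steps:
f(M) = 2*M*(-12 + M + M²) (f(M) = (M + (M² - 12))*(2*M) = (M + (-12 + M²))*(2*M) = (-12 + M + M²)*(2*M) = 2*M*(-12 + M + M²))
(f(-8)/A(1, -6) - 4)² = ((2*(-8)*(-12 - 8 + (-8)²))/((1*(-6))) - 4)² = ((2*(-8)*(-12 - 8 + 64))/(-6) - 4)² = ((2*(-8)*44)*(-⅙) - 4)² = (-704*(-⅙) - 4)² = (352/3 - 4)² = (340/3)² = 115600/9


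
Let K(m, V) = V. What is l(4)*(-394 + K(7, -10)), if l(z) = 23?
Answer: -9292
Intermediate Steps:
l(4)*(-394 + K(7, -10)) = 23*(-394 - 10) = 23*(-404) = -9292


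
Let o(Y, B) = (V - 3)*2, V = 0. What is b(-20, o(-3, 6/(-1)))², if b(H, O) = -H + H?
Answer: 0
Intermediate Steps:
o(Y, B) = -6 (o(Y, B) = (0 - 3)*2 = -3*2 = -6)
b(H, O) = 0
b(-20, o(-3, 6/(-1)))² = 0² = 0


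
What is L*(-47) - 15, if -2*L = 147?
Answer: 6879/2 ≈ 3439.5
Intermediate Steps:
L = -147/2 (L = -½*147 = -147/2 ≈ -73.500)
L*(-47) - 15 = -147/2*(-47) - 15 = 6909/2 - 15 = 6879/2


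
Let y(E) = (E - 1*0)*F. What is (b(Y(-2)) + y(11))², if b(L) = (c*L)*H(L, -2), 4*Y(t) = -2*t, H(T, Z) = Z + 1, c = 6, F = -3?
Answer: 1521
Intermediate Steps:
H(T, Z) = 1 + Z
Y(t) = -t/2 (Y(t) = (-2*t)/4 = -t/2)
y(E) = -3*E (y(E) = (E - 1*0)*(-3) = (E + 0)*(-3) = E*(-3) = -3*E)
b(L) = -6*L (b(L) = (6*L)*(1 - 2) = (6*L)*(-1) = -6*L)
(b(Y(-2)) + y(11))² = (-(-3)*(-2) - 3*11)² = (-6*1 - 33)² = (-6 - 33)² = (-39)² = 1521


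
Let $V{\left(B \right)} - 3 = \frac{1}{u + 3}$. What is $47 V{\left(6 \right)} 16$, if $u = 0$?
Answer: $\frac{7520}{3} \approx 2506.7$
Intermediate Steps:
$V{\left(B \right)} = \frac{10}{3}$ ($V{\left(B \right)} = 3 + \frac{1}{0 + 3} = 3 + \frac{1}{3} = \frac{10}{3}$)
$47 V{\left(6 \right)} 16 = 47 \cdot \frac{10}{3} \cdot 16 = \frac{470}{3} \cdot 16 = \frac{7520}{3}$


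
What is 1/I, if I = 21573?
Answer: 1/21573 ≈ 4.6354e-5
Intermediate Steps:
1/I = 1/21573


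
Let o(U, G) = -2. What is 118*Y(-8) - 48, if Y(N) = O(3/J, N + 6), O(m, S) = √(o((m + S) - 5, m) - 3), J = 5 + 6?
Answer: -48 + 118*I*√5 ≈ -48.0 + 263.86*I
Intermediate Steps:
J = 11
O(m, S) = I*√5 (O(m, S) = √(-2 - 3) = √(-5) = I*√5)
Y(N) = I*√5
118*Y(-8) - 48 = 118*(I*√5) - 48 = 118*I*√5 - 48 = -48 + 118*I*√5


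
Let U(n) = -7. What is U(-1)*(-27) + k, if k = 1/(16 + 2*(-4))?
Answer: 1513/8 ≈ 189.13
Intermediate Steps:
k = ⅛ (k = 1/(16 - 8) = 1/8 = ⅛ ≈ 0.12500)
U(-1)*(-27) + k = -7*(-27) + ⅛ = 189 + ⅛ = 1513/8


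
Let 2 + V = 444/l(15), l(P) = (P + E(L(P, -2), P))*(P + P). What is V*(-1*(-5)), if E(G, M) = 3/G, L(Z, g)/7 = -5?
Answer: -1315/261 ≈ -5.0383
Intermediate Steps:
L(Z, g) = -35 (L(Z, g) = 7*(-5) = -35)
l(P) = 2*P*(-3/35 + P) (l(P) = (P + 3/(-35))*(P + P) = (P + 3*(-1/35))*(2*P) = (P - 3/35)*(2*P) = (-3/35 + P)*(2*P) = 2*P*(-3/35 + P))
V = -263/261 (V = -2 + 444/(((2/35)*15*(-3 + 35*15))) = -2 + 444/(((2/35)*15*(-3 + 525))) = -2 + 444/(((2/35)*15*522)) = -2 + 444/(3132/7) = -2 + 444*(7/3132) = -2 + 259/261 = -263/261 ≈ -1.0077)
V*(-1*(-5)) = -(-263)*(-5)/261 = -263/261*5 = -1315/261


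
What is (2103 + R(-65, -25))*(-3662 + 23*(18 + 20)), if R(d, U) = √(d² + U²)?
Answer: -5863164 - 13940*√194 ≈ -6.0573e+6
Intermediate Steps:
R(d, U) = √(U² + d²)
(2103 + R(-65, -25))*(-3662 + 23*(18 + 20)) = (2103 + √((-25)² + (-65)²))*(-3662 + 23*(18 + 20)) = (2103 + √(625 + 4225))*(-3662 + 23*38) = (2103 + √4850)*(-3662 + 874) = (2103 + 5*√194)*(-2788) = -5863164 - 13940*√194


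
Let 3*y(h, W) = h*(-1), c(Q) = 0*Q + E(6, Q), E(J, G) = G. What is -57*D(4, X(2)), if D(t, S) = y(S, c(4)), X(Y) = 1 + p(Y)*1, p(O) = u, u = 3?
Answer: 76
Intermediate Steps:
p(O) = 3
X(Y) = 4 (X(Y) = 1 + 3*1 = 1 + 3 = 4)
c(Q) = Q (c(Q) = 0*Q + Q = 0 + Q = Q)
y(h, W) = -h/3 (y(h, W) = (h*(-1))/3 = (-h)/3 = -h/3)
D(t, S) = -S/3
-57*D(4, X(2)) = -(-19)*4 = -57*(-4/3) = 76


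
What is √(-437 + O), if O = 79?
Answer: I*√358 ≈ 18.921*I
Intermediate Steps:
√(-437 + O) = √(-437 + 79) = √(-358) = I*√358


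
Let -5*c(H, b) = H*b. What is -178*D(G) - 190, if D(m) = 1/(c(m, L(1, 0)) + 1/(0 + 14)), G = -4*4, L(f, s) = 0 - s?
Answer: -2682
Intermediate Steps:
L(f, s) = -s
c(H, b) = -H*b/5
G = -16
D(m) = 14 (D(m) = 1/(-m*(-1*0)/5 + 1/(0 + 14)) = 1/(-⅕*m*0 + 1/14) = 1/(0 + 1/14) = 1/(1/14) = 14)
-178*D(G) - 190 = -178*14 - 190 = -2492 - 190 = -2682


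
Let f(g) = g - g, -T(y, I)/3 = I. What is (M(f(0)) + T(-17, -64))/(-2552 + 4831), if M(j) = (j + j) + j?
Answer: 192/2279 ≈ 0.084247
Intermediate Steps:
T(y, I) = -3*I
f(g) = 0
M(j) = 3*j (M(j) = 2*j + j = 3*j)
(M(f(0)) + T(-17, -64))/(-2552 + 4831) = (3*0 - 3*(-64))/(-2552 + 4831) = (0 + 192)/2279 = 192*(1/2279) = 192/2279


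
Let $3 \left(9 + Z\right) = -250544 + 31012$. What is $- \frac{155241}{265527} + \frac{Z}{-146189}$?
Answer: $- \frac{37489414}{446173869} \approx -0.084024$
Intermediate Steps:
$Z = - \frac{219559}{3}$ ($Z = -9 + \frac{-250544 + 31012}{3} = -9 + \frac{1}{3} \left(-219532\right) = -9 - \frac{219532}{3} = - \frac{219559}{3} \approx -73186.0$)
$- \frac{155241}{265527} + \frac{Z}{-146189} = - \frac{155241}{265527} - \frac{219559}{3 \left(-146189\right)} = \left(-155241\right) \frac{1}{265527} - - \frac{7571}{15123} = - \frac{17249}{29503} + \frac{7571}{15123} = - \frac{37489414}{446173869}$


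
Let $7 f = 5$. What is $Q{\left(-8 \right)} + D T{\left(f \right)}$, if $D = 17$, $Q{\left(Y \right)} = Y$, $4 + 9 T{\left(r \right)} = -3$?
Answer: $- \frac{191}{9} \approx -21.222$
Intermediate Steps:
$f = \frac{5}{7}$ ($f = \frac{1}{7} \cdot 5 = \frac{5}{7} \approx 0.71429$)
$T{\left(r \right)} = - \frac{7}{9}$ ($T{\left(r \right)} = - \frac{4}{9} + \frac{1}{9} \left(-3\right) = - \frac{4}{9} - \frac{1}{3} = - \frac{7}{9}$)
$Q{\left(-8 \right)} + D T{\left(f \right)} = -8 + 17 \left(- \frac{7}{9}\right) = -8 - \frac{119}{9} = - \frac{191}{9}$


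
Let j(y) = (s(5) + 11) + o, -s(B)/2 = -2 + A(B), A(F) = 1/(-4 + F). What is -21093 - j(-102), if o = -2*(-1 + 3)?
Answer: -21102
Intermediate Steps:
o = -4 (o = -2*2 = -4)
s(B) = 4 - 2/(-4 + B) (s(B) = -2*(-2 + 1/(-4 + B)) = 4 - 2/(-4 + B))
j(y) = 9 (j(y) = (2*(-9 + 2*5)/(-4 + 5) + 11) - 4 = (2*(-9 + 10)/1 + 11) - 4 = (2*1*1 + 11) - 4 = (2 + 11) - 4 = 13 - 4 = 9)
-21093 - j(-102) = -21093 - 1*9 = -21093 - 9 = -21102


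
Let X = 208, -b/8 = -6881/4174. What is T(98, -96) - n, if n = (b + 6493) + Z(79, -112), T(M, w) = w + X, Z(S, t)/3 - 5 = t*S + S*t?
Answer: 97418680/2087 ≈ 46679.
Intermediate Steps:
b = 27524/2087 (b = -(-55048)/4174 = -8*(-6881/4174) = 27524/2087 ≈ 13.188)
Z(S, t) = 15 + 6*S*t (Z(S, t) = 15 + 3*(t*S + S*t) = 15 + 3*(S*t + S*t) = 15 + 3*(2*S*t) = 15 + 6*S*t)
T(M, w) = 208 + w (T(M, w) = w + 208 = 208 + w)
n = -97184936/2087 (n = (27524/2087 + 6493) + (15 + 6*79*(-112)) = 13578415/2087 + (15 - 53088) = 13578415/2087 - 53073 = -97184936/2087 ≈ -46567.)
T(98, -96) - n = (208 - 96) - 1*(-97184936/2087) = 112 + 97184936/2087 = 97418680/2087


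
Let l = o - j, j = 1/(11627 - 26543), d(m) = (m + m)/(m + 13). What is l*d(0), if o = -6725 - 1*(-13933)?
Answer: 0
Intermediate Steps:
d(m) = 2*m/(13 + m) (d(m) = (2*m)/(13 + m) = 2*m/(13 + m))
o = 7208 (o = -6725 + 13933 = 7208)
j = -1/14916 (j = 1/(-14916) = -1/14916 ≈ -6.7042e-5)
l = 107514529/14916 (l = 7208 - 1*(-1/14916) = 7208 + 1/14916 = 107514529/14916 ≈ 7208.0)
l*d(0) = 107514529*(2*0/(13 + 0))/14916 = 107514529*(2*0/13)/14916 = 107514529*(2*0*(1/13))/14916 = (107514529/14916)*0 = 0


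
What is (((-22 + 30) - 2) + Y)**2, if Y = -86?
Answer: 6400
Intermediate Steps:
(((-22 + 30) - 2) + Y)**2 = (((-22 + 30) - 2) - 86)**2 = ((8 - 2) - 86)**2 = (6 - 86)**2 = (-80)**2 = 6400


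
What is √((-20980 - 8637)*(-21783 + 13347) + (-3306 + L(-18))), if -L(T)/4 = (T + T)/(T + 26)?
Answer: 6*√6940159 ≈ 15807.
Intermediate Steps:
L(T) = -8*T/(26 + T) (L(T) = -4*(T + T)/(T + 26) = -4*2*T/(26 + T) = -8*T/(26 + T))
√((-20980 - 8637)*(-21783 + 13347) + (-3306 + L(-18))) = √((-20980 - 8637)*(-21783 + 13347) + (-3306 - 8*(-18)/(26 - 18))) = √(-29617*(-8436) + (-3306 - 8*(-18)/8)) = √(249849012 + (-3306 - 8*(-18)*⅛)) = √(249849012 + (-3306 + 18)) = √(249849012 - 3288) = √249845724 = 6*√6940159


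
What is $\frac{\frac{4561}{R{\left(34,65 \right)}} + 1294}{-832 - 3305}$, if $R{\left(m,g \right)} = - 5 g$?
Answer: $- \frac{19809}{64025} \approx -0.30939$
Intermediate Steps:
$\frac{\frac{4561}{R{\left(34,65 \right)}} + 1294}{-832 - 3305} = \frac{\frac{4561}{\left(-5\right) 65} + 1294}{-832 - 3305} = \frac{\frac{4561}{-325} + 1294}{-4137} = \left(4561 \left(- \frac{1}{325}\right) + 1294\right) \left(- \frac{1}{4137}\right) = \left(- \frac{4561}{325} + 1294\right) \left(- \frac{1}{4137}\right) = \frac{415989}{325} \left(- \frac{1}{4137}\right) = - \frac{19809}{64025}$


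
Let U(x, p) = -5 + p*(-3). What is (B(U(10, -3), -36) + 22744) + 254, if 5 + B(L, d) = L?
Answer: 22997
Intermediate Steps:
U(x, p) = -5 - 3*p
B(L, d) = -5 + L
(B(U(10, -3), -36) + 22744) + 254 = ((-5 + (-5 - 3*(-3))) + 22744) + 254 = ((-5 + (-5 + 9)) + 22744) + 254 = ((-5 + 4) + 22744) + 254 = (-1 + 22744) + 254 = 22743 + 254 = 22997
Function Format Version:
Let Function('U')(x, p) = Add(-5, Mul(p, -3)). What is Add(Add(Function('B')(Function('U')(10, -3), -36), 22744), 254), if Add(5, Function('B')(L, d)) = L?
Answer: 22997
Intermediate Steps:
Function('U')(x, p) = Add(-5, Mul(-3, p))
Function('B')(L, d) = Add(-5, L)
Add(Add(Function('B')(Function('U')(10, -3), -36), 22744), 254) = Add(Add(Add(-5, Add(-5, Mul(-3, -3))), 22744), 254) = Add(Add(Add(-5, Add(-5, 9)), 22744), 254) = Add(Add(Add(-5, 4), 22744), 254) = Add(Add(-1, 22744), 254) = Add(22743, 254) = 22997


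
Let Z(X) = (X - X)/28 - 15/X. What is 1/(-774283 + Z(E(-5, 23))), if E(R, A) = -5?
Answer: -1/774280 ≈ -1.2915e-6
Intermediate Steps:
Z(X) = -15/X (Z(X) = 0*(1/28) - 15/X = 0 - 15/X = -15/X)
1/(-774283 + Z(E(-5, 23))) = 1/(-774283 - 15/(-5)) = 1/(-774283 - 15*(-1/5)) = 1/(-774283 + 3) = 1/(-774280) = -1/774280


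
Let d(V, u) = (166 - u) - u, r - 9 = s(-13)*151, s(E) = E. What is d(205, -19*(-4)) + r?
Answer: -1940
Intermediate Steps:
r = -1954 (r = 9 - 13*151 = 9 - 1963 = -1954)
d(V, u) = 166 - 2*u
d(205, -19*(-4)) + r = (166 - (-38)*(-4)) - 1954 = (166 - 2*76) - 1954 = (166 - 152) - 1954 = 14 - 1954 = -1940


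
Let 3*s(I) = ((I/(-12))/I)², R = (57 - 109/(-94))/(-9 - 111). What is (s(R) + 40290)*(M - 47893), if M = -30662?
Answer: -455757282985/144 ≈ -3.1650e+9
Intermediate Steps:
R = -5467/11280 (R = (57 - 109*(-1/94))/(-120) = (57 + 109/94)*(-1/120) = (5467/94)*(-1/120) = -5467/11280 ≈ -0.48466)
s(I) = 1/432 (s(I) = ((I/(-12))/I)²/3 = ((I*(-1/12))/I)²/3 = ((-I/12)/I)²/3 = (-1/12)²/3 = (⅓)*(1/144) = 1/432)
(s(R) + 40290)*(M - 47893) = (1/432 + 40290)*(-30662 - 47893) = (17405281/432)*(-78555) = -455757282985/144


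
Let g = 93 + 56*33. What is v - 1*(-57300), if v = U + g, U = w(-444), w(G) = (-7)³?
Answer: 58898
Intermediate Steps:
w(G) = -343
U = -343
g = 1941 (g = 93 + 1848 = 1941)
v = 1598 (v = -343 + 1941 = 1598)
v - 1*(-57300) = 1598 - 1*(-57300) = 1598 + 57300 = 58898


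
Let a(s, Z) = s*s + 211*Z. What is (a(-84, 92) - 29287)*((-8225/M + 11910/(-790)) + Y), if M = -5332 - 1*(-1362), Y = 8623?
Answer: -1522459018581/62726 ≈ -2.4272e+7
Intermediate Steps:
M = -3970 (M = -5332 + 1362 = -3970)
a(s, Z) = s**2 + 211*Z
(a(-84, 92) - 29287)*((-8225/M + 11910/(-790)) + Y) = (((-84)**2 + 211*92) - 29287)*((-8225/(-3970) + 11910/(-790)) + 8623) = ((7056 + 19412) - 29287)*((-8225*(-1/3970) + 11910*(-1/790)) + 8623) = (26468 - 29287)*((1645/794 - 1191/79) + 8623) = -2819*(-815699/62726 + 8623) = -2819*540070599/62726 = -1522459018581/62726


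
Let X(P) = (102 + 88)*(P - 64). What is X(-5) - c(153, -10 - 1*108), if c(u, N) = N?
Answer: -12992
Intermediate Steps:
X(P) = -12160 + 190*P (X(P) = 190*(-64 + P) = -12160 + 190*P)
X(-5) - c(153, -10 - 1*108) = (-12160 + 190*(-5)) - (-10 - 1*108) = (-12160 - 950) - (-10 - 108) = -13110 - 1*(-118) = -13110 + 118 = -12992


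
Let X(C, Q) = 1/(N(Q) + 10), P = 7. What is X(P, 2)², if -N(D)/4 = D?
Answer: ¼ ≈ 0.25000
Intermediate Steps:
N(D) = -4*D
X(C, Q) = 1/(10 - 4*Q) (X(C, Q) = 1/(-4*Q + 10) = 1/(10 - 4*Q))
X(P, 2)² = (-1/(-10 + 4*2))² = (-1/(-10 + 8))² = (-1/(-2))² = (-1*(-½))² = (½)² = ¼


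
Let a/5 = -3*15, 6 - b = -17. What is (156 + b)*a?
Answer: -40275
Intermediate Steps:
b = 23 (b = 6 - 1*(-17) = 6 + 17 = 23)
a = -225 (a = 5*(-3*15) = 5*(-45) = -225)
(156 + b)*a = (156 + 23)*(-225) = 179*(-225) = -40275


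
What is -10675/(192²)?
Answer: -10675/36864 ≈ -0.28958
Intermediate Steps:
-10675/(192²) = -10675/36864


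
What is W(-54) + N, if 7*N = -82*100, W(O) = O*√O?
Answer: -8200/7 - 162*I*√6 ≈ -1171.4 - 396.82*I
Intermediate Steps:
W(O) = O^(3/2)
N = -8200/7 (N = (-82*100)/7 = (⅐)*(-8200) = -8200/7 ≈ -1171.4)
W(-54) + N = (-54)^(3/2) - 8200/7 = -162*I*√6 - 8200/7 = -8200/7 - 162*I*√6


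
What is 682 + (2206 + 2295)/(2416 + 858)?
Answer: 2237369/3274 ≈ 683.38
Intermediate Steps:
682 + (2206 + 2295)/(2416 + 858) = 682 + 4501/3274 = 2237369/3274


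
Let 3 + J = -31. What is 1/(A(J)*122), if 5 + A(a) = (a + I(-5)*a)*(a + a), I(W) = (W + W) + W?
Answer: -1/3949506 ≈ -2.5320e-7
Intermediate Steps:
J = -34 (J = -3 - 31 = -34)
I(W) = 3*W (I(W) = 2*W + W = 3*W)
A(a) = -5 - 28*a**2 (A(a) = -5 + (a + (3*(-5))*a)*(a + a) = -5 + (a - 15*a)*(2*a) = -5 + (-14*a)*(2*a) = -5 - 28*a**2)
1/(A(J)*122) = 1/((-5 - 28*(-34)**2)*122) = 1/((-5 - 28*1156)*122) = 1/((-5 - 32368)*122) = 1/(-32373*122) = 1/(-3949506) = -1/3949506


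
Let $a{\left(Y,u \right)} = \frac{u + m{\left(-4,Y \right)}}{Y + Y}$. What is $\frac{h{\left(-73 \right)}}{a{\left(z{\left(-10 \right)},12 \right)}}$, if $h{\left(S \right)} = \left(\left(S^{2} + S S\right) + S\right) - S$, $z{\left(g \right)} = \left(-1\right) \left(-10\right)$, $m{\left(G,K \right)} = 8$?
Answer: $10658$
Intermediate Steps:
$z{\left(g \right)} = 10$
$a{\left(Y,u \right)} = \frac{8 + u}{2 Y}$ ($a{\left(Y,u \right)} = \frac{u + 8}{Y + Y} = \frac{8 + u}{2 Y}$)
$h{\left(S \right)} = 2 S^{2}$ ($h{\left(S \right)} = \left(\left(S^{2} + S^{2}\right) + S\right) - S = \left(2 S^{2} + S\right) - S = \left(S + 2 S^{2}\right) - S = 2 S^{2}$)
$\frac{h{\left(-73 \right)}}{a{\left(z{\left(-10 \right)},12 \right)}} = \frac{2 \left(-73\right)^{2}}{\frac{1}{2} \cdot \frac{1}{10} \left(8 + 12\right)} = \frac{2 \cdot 5329}{\frac{1}{2} \cdot \frac{1}{10} \cdot 20} = \frac{10658}{1} = 10658 \cdot 1 = 10658$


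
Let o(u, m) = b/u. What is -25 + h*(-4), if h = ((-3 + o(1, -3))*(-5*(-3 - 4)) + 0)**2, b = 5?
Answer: -19625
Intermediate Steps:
o(u, m) = 5/u
h = 4900 (h = ((-3 + 5/1)*(-5*(-3 - 4)) + 0)**2 = ((-3 + 5*1)*(-5*(-7)) + 0)**2 = ((-3 + 5)*35 + 0)**2 = (2*35 + 0)**2 = (70 + 0)**2 = 70**2 = 4900)
-25 + h*(-4) = -25 + 4900*(-4) = -25 - 19600 = -19625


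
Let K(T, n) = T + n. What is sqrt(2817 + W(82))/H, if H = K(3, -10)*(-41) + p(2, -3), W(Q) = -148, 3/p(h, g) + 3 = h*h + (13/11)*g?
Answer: 28*sqrt(2669)/8003 ≈ 0.18075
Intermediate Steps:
p(h, g) = 3/(-3 + h**2 + 13*g/11) (p(h, g) = 3/(-3 + (h*h + (13/11)*g)) = 3/(-3 + (h**2 + (13*(1/11))*g)) = 3/(-3 + (h**2 + 13*g/11)) = 3/(-3 + h**2 + 13*g/11))
H = 8003/28 (H = (3 - 10)*(-41) + 33/(-33 + 11*2**2 + 13*(-3)) = -7*(-41) + 33/(-33 + 11*4 - 39) = 287 + 33/(-33 + 44 - 39) = 287 + 33/(-28) = 287 + 33*(-1/28) = 287 - 33/28 = 8003/28 ≈ 285.82)
sqrt(2817 + W(82))/H = sqrt(2817 - 148)/(8003/28) = sqrt(2669)*(28/8003) = 28*sqrt(2669)/8003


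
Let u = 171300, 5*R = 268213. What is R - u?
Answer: -588287/5 ≈ -1.1766e+5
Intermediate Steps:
R = 268213/5 (R = (1/5)*268213 = 268213/5 ≈ 53643.)
R - u = 268213/5 - 1*171300 = 268213/5 - 171300 = -588287/5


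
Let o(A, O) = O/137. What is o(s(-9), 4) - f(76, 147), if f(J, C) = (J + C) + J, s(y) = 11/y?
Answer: -40959/137 ≈ -298.97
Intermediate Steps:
f(J, C) = C + 2*J (f(J, C) = (C + J) + J = C + 2*J)
o(A, O) = O/137 (o(A, O) = O*(1/137) = O/137)
o(s(-9), 4) - f(76, 147) = (1/137)*4 - (147 + 2*76) = 4/137 - (147 + 152) = 4/137 - 1*299 = 4/137 - 299 = -40959/137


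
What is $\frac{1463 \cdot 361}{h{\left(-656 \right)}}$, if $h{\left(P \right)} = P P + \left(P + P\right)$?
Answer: $\frac{528143}{429024} \approx 1.231$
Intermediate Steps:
$h{\left(P \right)} = P^{2} + 2 P$
$\frac{1463 \cdot 361}{h{\left(-656 \right)}} = \frac{1463 \cdot 361}{\left(-656\right) \left(2 - 656\right)} = \frac{528143}{\left(-656\right) \left(-654\right)} = \frac{528143}{429024}$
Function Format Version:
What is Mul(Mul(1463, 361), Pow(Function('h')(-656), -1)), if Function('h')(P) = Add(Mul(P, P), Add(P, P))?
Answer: Rational(528143, 429024) ≈ 1.2310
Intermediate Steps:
Function('h')(P) = Add(Pow(P, 2), Mul(2, P))
Mul(Mul(1463, 361), Pow(Function('h')(-656), -1)) = Mul(Mul(1463, 361), Pow(Mul(-656, Add(2, -656)), -1)) = Mul(528143, Pow(Mul(-656, -654), -1)) = Mul(528143, Pow(429024, -1)) = Mul(528143, Rational(1, 429024)) = Rational(528143, 429024)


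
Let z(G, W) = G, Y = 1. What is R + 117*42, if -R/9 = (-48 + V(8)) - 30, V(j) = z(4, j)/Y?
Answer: 5580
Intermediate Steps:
V(j) = 4 (V(j) = 4/1 = 4*1 = 4)
R = 666 (R = -9*((-48 + 4) - 30) = -9*(-44 - 30) = -9*(-74) = 666)
R + 117*42 = 666 + 117*42 = 666 + 4914 = 5580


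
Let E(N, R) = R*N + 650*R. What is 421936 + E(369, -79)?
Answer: 341435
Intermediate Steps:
E(N, R) = 650*R + N*R (E(N, R) = N*R + 650*R = 650*R + N*R)
421936 + E(369, -79) = 421936 - 79*(650 + 369) = 421936 - 79*1019 = 421936 - 80501 = 341435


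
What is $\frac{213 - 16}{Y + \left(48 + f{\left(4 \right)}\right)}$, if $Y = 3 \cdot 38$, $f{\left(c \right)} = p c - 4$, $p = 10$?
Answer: $\frac{197}{198} \approx 0.99495$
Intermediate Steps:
$f{\left(c \right)} = -4 + 10 c$ ($f{\left(c \right)} = 10 c - 4 = -4 + 10 c$)
$Y = 114$
$\frac{213 - 16}{Y + \left(48 + f{\left(4 \right)}\right)} = \frac{213 - 16}{114 + \left(48 + \left(-4 + 10 \cdot 4\right)\right)} = \frac{197}{114 + \left(48 + \left(-4 + 40\right)\right)} = \frac{197}{114 + \left(48 + 36\right)} = \frac{197}{114 + 84} = \frac{197}{198}$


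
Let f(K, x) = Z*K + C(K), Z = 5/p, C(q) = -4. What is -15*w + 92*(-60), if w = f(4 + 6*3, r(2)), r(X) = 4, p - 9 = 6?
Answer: -5570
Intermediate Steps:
p = 15 (p = 9 + 6 = 15)
Z = ⅓ (Z = 5/15 = 5*(1/15) = ⅓ ≈ 0.33333)
f(K, x) = -4 + K/3 (f(K, x) = K/3 - 4 = -4 + K/3)
w = 10/3 (w = -4 + (4 + 6*3)/3 = -4 + (4 + 18)/3 = -4 + (⅓)*22 = -4 + 22/3 = 10/3 ≈ 3.3333)
-15*w + 92*(-60) = -15*10/3 + 92*(-60) = -50 - 5520 = -5570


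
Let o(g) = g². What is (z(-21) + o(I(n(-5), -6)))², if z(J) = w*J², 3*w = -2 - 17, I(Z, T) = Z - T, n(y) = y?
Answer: 7795264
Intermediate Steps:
w = -19/3 (w = (-2 - 17)/3 = (⅓)*(-19) = -19/3 ≈ -6.3333)
z(J) = -19*J²/3
(z(-21) + o(I(n(-5), -6)))² = (-19/3*(-21)² + (-5 - 1*(-6))²)² = (-19/3*441 + (-5 + 6)²)² = (-2793 + 1²)² = (-2793 + 1)² = (-2792)² = 7795264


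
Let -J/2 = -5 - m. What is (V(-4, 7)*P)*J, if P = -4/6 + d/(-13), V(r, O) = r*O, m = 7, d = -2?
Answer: 4480/13 ≈ 344.62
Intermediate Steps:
V(r, O) = O*r
J = 24 (J = -2*(-5 - 1*7) = -2*(-5 - 7) = -2*(-12) = 24)
P = -20/39 (P = -4/6 - 2/(-13) = -4*⅙ - 2*(-1/13) = -⅔ + 2/13 = -20/39 ≈ -0.51282)
(V(-4, 7)*P)*J = ((7*(-4))*(-20/39))*24 = -28*(-20/39)*24 = (560/39)*24 = 4480/13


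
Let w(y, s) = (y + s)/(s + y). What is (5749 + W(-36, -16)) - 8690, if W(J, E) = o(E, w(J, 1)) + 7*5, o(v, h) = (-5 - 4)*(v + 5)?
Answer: -2807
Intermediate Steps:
w(y, s) = 1 (w(y, s) = (s + y)/(s + y) = 1)
o(v, h) = -45 - 9*v (o(v, h) = -9*(5 + v) = -45 - 9*v)
W(J, E) = -10 - 9*E (W(J, E) = (-45 - 9*E) + 7*5 = (-45 - 9*E) + 35 = -10 - 9*E)
(5749 + W(-36, -16)) - 8690 = (5749 + (-10 - 9*(-16))) - 8690 = (5749 + (-10 + 144)) - 8690 = (5749 + 134) - 8690 = 5883 - 8690 = -2807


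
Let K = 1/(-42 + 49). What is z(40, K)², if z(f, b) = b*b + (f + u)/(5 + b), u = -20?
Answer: 2972176/194481 ≈ 15.283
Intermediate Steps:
K = ⅐ (K = 1/7 = ⅐ ≈ 0.14286)
z(f, b) = b² + (-20 + f)/(5 + b) (z(f, b) = b*b + (f - 20)/(5 + b) = b² + (-20 + f)/(5 + b))
z(40, K)² = ((-20 + 40 + (⅐)³ + 5*(⅐)²)/(5 + ⅐))² = ((-20 + 40 + 1/343 + 5*(1/49))/(36/7))² = (7*(-20 + 40 + 1/343 + 5/49)/36)² = ((7/36)*(6896/343))² = (1724/441)² = 2972176/194481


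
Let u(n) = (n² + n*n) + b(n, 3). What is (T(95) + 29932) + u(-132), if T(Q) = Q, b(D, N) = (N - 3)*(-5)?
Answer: 64875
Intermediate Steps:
b(D, N) = 15 - 5*N (b(D, N) = (-3 + N)*(-5) = 15 - 5*N)
u(n) = 2*n² (u(n) = (n² + n*n) + (15 - 5*3) = (n² + n²) + (15 - 15) = 2*n² + 0 = 2*n²)
(T(95) + 29932) + u(-132) = (95 + 29932) + 2*(-132)² = 30027 + 2*17424 = 30027 + 34848 = 64875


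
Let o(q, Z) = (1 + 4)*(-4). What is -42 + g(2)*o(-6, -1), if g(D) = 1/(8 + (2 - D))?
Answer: -89/2 ≈ -44.500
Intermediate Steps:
o(q, Z) = -20 (o(q, Z) = 5*(-4) = -20)
g(D) = 1/(10 - D)
-42 + g(2)*o(-6, -1) = -42 - 1/(-10 + 2)*(-20) = -42 - 1/(-8)*(-20) = -42 - 1*(-⅛)*(-20) = -42 + (⅛)*(-20) = -42 - 5/2 = -89/2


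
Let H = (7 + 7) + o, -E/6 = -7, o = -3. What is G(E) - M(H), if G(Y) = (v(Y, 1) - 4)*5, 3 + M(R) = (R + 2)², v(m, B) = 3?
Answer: -171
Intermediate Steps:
E = 42 (E = -6*(-7) = 42)
H = 11 (H = (7 + 7) - 3 = 14 - 3 = 11)
M(R) = -3 + (2 + R)² (M(R) = -3 + (R + 2)² = -3 + (2 + R)²)
G(Y) = -5 (G(Y) = (3 - 4)*5 = -1*5 = -5)
G(E) - M(H) = -5 - (-3 + (2 + 11)²) = -5 - (-3 + 13²) = -5 - (-3 + 169) = -5 - 1*166 = -5 - 166 = -171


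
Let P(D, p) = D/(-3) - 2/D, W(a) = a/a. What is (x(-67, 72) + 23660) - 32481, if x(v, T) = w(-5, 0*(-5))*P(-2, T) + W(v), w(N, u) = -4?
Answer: -26480/3 ≈ -8826.7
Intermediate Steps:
W(a) = 1
P(D, p) = -2/D - D/3 (P(D, p) = D*(-1/3) - 2/D = -D/3 - 2/D = -2/D - D/3)
x(v, T) = -17/3 (x(v, T) = -4*(-2/(-2) - 1/3*(-2)) + 1 = -4*(-2*(-1/2) + 2/3) + 1 = -4*(1 + 2/3) + 1 = -4*5/3 + 1 = -20/3 + 1 = -17/3)
(x(-67, 72) + 23660) - 32481 = (-17/3 + 23660) - 32481 = 70963/3 - 32481 = -26480/3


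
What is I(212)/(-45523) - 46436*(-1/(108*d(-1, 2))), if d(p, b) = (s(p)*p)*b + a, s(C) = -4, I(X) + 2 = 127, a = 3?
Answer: 528439382/13520331 ≈ 39.085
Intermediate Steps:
I(X) = 125 (I(X) = -2 + 127 = 125)
d(p, b) = 3 - 4*b*p (d(p, b) = (-4*p)*b + 3 = -4*b*p + 3 = 3 - 4*b*p)
I(212)/(-45523) - 46436*(-1/(108*d(-1, 2))) = 125/(-45523) - 46436*(-1/(108*(3 - 4*2*(-1)))) = 125*(-1/45523) - 46436*(-1/(108*(3 + 8))) = -125/45523 - 46436/((11*18)*(-6)) = -125/45523 - 46436/(198*(-6)) = -125/45523 - 46436/(-1188) = -125/45523 - 46436*(-1/1188) = -125/45523 + 11609/297 = 528439382/13520331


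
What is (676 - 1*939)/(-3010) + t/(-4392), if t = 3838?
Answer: -2599321/3304980 ≈ -0.78649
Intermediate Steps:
(676 - 1*939)/(-3010) + t/(-4392) = (676 - 1*939)/(-3010) + 3838/(-4392) = (676 - 939)*(-1/3010) + 3838*(-1/4392) = -263*(-1/3010) - 1919/2196 = 263/3010 - 1919/2196 = -2599321/3304980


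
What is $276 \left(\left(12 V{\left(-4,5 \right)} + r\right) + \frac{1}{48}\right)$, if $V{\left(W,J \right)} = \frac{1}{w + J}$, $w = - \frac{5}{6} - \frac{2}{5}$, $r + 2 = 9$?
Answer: $\frac{1273303}{452} \approx 2817.0$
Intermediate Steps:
$r = 7$ ($r = -2 + 9 = 7$)
$w = - \frac{37}{30}$ ($w = \left(-5\right) \frac{1}{6} - \frac{2}{5} = - \frac{5}{6} - \frac{2}{5} = - \frac{37}{30} \approx -1.2333$)
$V{\left(W,J \right)} = \frac{1}{- \frac{37}{30} + J}$
$276 \left(\left(12 V{\left(-4,5 \right)} + r\right) + \frac{1}{48}\right) = 276 \left(\left(12 \frac{30}{-37 + 30 \cdot 5} + 7\right) + \frac{1}{48}\right) = 276 \left(\left(12 \frac{30}{-37 + 150} + 7\right) + \frac{1}{48}\right) = 276 \left(\left(12 \cdot \frac{30}{113} + 7\right) + \frac{1}{48}\right) = 276 \left(\left(\frac{360}{113} + 7\right) + \frac{1}{48}\right) = 276 \left(\frac{1151}{113} + \frac{1}{48}\right) = 276 \cdot \frac{55361}{5424} = \frac{1273303}{452}$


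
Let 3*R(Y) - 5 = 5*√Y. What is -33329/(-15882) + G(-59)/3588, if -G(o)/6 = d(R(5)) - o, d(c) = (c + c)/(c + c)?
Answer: 9488911/4748718 ≈ 1.9982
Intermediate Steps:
R(Y) = 5/3 + 5*√Y/3 (R(Y) = 5/3 + (5*√Y)/3 = 5/3 + 5*√Y/3)
d(c) = 1 (d(c) = (2*c)/((2*c)) = (2*c)*(1/(2*c)) = 1)
G(o) = -6 + 6*o (G(o) = -6*(1 - o) = -6 + 6*o)
-33329/(-15882) + G(-59)/3588 = -33329/(-15882) + (-6 + 6*(-59))/3588 = -33329*(-1/15882) + (-6 - 354)*(1/3588) = 33329/15882 - 360*1/3588 = 33329/15882 - 30/299 = 9488911/4748718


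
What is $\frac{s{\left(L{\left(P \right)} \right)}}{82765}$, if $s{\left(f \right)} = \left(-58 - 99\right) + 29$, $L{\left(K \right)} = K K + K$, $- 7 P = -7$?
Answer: $- \frac{128}{82765} \approx -0.0015465$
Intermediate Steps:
$P = 1$ ($P = \left(- \frac{1}{7}\right) \left(-7\right) = 1$)
$L{\left(K \right)} = K + K^{2}$ ($L{\left(K \right)} = K^{2} + K = K + K^{2}$)
$s{\left(f \right)} = -128$ ($s{\left(f \right)} = -157 + 29 = -128$)
$\frac{s{\left(L{\left(P \right)} \right)}}{82765} = - \frac{128}{82765}$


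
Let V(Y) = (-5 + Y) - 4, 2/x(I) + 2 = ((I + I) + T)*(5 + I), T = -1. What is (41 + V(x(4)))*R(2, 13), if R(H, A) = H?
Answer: 3908/61 ≈ 64.066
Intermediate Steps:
x(I) = 2/(-2 + (-1 + 2*I)*(5 + I)) (x(I) = 2/(-2 + ((I + I) - 1)*(5 + I)) = 2/(-2 + (2*I - 1)*(5 + I)) = 2/(-2 + (-1 + 2*I)*(5 + I)))
V(Y) = -9 + Y
(41 + V(x(4)))*R(2, 13) = (41 + (-9 + 2/(-7 + 2*4**2 + 9*4)))*2 = (41 + (-9 + 2/(-7 + 2*16 + 36)))*2 = (41 + (-9 + 2/(-7 + 32 + 36)))*2 = (41 + (-9 + 2/61))*2 = (41 - 547/61)*2 = (1954/61)*2 = 3908/61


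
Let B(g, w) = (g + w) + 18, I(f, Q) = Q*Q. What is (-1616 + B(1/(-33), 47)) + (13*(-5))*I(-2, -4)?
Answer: -85504/33 ≈ -2591.0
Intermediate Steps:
I(f, Q) = Q**2
B(g, w) = 18 + g + w
(-1616 + B(1/(-33), 47)) + (13*(-5))*I(-2, -4) = (-1616 + (18 + 1/(-33) + 47)) + (13*(-5))*(-4)**2 = (-1616 + (18 - 1/33 + 47)) - 65*16 = (-1616 + 2144/33) - 1040 = -51184/33 - 1040 = -85504/33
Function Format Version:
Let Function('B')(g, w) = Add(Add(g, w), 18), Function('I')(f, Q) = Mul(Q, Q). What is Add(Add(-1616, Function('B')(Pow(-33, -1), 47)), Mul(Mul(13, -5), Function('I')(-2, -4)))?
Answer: Rational(-85504, 33) ≈ -2591.0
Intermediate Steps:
Function('I')(f, Q) = Pow(Q, 2)
Function('B')(g, w) = Add(18, g, w)
Add(Add(-1616, Function('B')(Pow(-33, -1), 47)), Mul(Mul(13, -5), Function('I')(-2, -4))) = Add(Add(-1616, Add(18, Pow(-33, -1), 47)), Mul(Mul(13, -5), Pow(-4, 2))) = Add(Add(-1616, Add(18, Rational(-1, 33), 47)), Mul(-65, 16)) = Add(Add(-1616, Rational(2144, 33)), -1040) = Add(Rational(-51184, 33), -1040) = Rational(-85504, 33)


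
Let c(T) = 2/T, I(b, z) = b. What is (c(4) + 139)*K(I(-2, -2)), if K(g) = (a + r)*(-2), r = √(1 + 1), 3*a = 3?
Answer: -279 - 279*√2 ≈ -673.57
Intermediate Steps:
a = 1 (a = (⅓)*3 = 1)
r = √2 ≈ 1.4142
K(g) = -2 - 2*√2 (K(g) = (1 + √2)*(-2) = -2 - 2*√2)
(c(4) + 139)*K(I(-2, -2)) = (2/4 + 139)*(-2 - 2*√2) = (2*(¼) + 139)*(-2 - 2*√2) = (½ + 139)*(-2 - 2*√2) = 279*(-2 - 2*√2)/2 = -279 - 279*√2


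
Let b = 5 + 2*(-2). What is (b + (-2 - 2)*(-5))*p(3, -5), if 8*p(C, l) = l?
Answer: -105/8 ≈ -13.125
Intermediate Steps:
p(C, l) = l/8
b = 1 (b = 5 - 4 = 1)
(b + (-2 - 2)*(-5))*p(3, -5) = (1 + (-2 - 2)*(-5))*((1/8)*(-5)) = (1 - 4*(-5))*(-5/8) = (1 + 20)*(-5/8) = 21*(-5/8) = -105/8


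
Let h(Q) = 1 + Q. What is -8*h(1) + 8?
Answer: -8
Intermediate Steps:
-8*h(1) + 8 = -8*(1 + 1) + 8 = -8*2 + 8 = -16 + 8 = -8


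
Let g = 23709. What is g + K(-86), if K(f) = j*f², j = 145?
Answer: 1096129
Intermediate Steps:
K(f) = 145*f²
g + K(-86) = 23709 + 145*(-86)² = 23709 + 145*7396 = 23709 + 1072420 = 1096129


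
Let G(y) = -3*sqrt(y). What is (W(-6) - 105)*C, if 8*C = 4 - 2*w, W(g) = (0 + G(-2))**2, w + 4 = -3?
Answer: -1107/4 ≈ -276.75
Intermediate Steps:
w = -7 (w = -4 - 3 = -7)
W(g) = -18 (W(g) = (0 - 3*I*sqrt(2))**2 = (-3*I*sqrt(2))**2 = -18)
C = 9/4 (C = (4 - 2*(-7))/8 = (4 + 14)/8 = (1/8)*18 = 9/4 ≈ 2.2500)
(W(-6) - 105)*C = (-18 - 105)*(9/4) = -123*9/4 = -1107/4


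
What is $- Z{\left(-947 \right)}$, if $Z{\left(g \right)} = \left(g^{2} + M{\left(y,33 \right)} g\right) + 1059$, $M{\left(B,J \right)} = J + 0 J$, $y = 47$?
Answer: $-866617$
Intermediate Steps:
$M{\left(B,J \right)} = J$ ($M{\left(B,J \right)} = J + 0 = J$)
$Z{\left(g \right)} = 1059 + g^{2} + 33 g$ ($Z{\left(g \right)} = \left(g^{2} + 33 g\right) + 1059 = 1059 + g^{2} + 33 g$)
$- Z{\left(-947 \right)} = - (1059 + \left(-947\right)^{2} + 33 \left(-947\right)) = - (1059 + 896809 - 31251) = \left(-1\right) 866617 = -866617$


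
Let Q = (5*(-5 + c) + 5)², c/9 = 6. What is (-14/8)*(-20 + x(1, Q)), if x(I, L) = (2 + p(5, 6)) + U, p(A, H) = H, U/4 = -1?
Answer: 28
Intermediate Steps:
U = -4 (U = 4*(-1) = -4)
c = 54 (c = 9*6 = 54)
Q = 62500 (Q = (5*(-5 + 54) + 5)² = (5*49 + 5)² = (245 + 5)² = 250² = 62500)
x(I, L) = 4 (x(I, L) = (2 + 6) - 4 = 8 - 4 = 4)
(-14/8)*(-20 + x(1, Q)) = (-14/8)*(-20 + 4) = -14*⅛*(-16) = -7/4*(-16) = 28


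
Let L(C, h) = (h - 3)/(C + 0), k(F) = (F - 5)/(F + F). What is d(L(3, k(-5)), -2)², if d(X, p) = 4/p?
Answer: 4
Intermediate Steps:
k(F) = (-5 + F)/(2*F) (k(F) = (-5 + F)/((2*F)) = (-5 + F)*(1/(2*F)) = (-5 + F)/(2*F))
L(C, h) = (-3 + h)/C
d(L(3, k(-5)), -2)² = (4/(-2))² = (4*(-½))² = (-2)² = 4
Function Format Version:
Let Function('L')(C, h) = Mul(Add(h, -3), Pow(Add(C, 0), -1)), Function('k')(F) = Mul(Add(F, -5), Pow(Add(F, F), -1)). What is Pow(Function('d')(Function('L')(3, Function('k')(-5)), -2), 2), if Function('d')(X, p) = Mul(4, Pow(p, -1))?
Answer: 4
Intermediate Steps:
Function('k')(F) = Mul(Rational(1, 2), Pow(F, -1), Add(-5, F)) (Function('k')(F) = Mul(Add(-5, F), Pow(Mul(2, F), -1)) = Mul(Add(-5, F), Mul(Rational(1, 2), Pow(F, -1))) = Mul(Rational(1, 2), Pow(F, -1), Add(-5, F)))
Function('L')(C, h) = Mul(Pow(C, -1), Add(-3, h)) (Function('L')(C, h) = Mul(Add(-3, h), Pow(C, -1)) = Mul(Pow(C, -1), Add(-3, h)))
Pow(Function('d')(Function('L')(3, Function('k')(-5)), -2), 2) = Pow(Mul(4, Pow(-2, -1)), 2) = Pow(Mul(4, Rational(-1, 2)), 2) = Pow(-2, 2) = 4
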